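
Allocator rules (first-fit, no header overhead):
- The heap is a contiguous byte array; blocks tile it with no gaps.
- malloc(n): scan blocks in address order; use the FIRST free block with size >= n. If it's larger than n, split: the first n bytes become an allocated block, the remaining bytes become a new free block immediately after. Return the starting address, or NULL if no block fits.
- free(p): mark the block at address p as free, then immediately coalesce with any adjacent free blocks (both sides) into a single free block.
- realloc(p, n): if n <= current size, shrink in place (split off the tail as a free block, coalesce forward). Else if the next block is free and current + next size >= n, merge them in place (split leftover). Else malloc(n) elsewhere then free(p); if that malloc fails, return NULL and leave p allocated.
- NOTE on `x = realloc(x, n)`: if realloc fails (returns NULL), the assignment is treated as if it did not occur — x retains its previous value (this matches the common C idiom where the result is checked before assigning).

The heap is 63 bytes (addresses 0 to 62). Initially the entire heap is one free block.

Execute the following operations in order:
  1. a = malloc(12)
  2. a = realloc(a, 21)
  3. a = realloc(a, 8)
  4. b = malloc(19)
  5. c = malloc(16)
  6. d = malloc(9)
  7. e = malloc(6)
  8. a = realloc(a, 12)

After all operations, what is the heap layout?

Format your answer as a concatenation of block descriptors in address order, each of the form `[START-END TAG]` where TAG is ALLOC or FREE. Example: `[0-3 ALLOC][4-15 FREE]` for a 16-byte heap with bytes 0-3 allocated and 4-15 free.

Op 1: a = malloc(12) -> a = 0; heap: [0-11 ALLOC][12-62 FREE]
Op 2: a = realloc(a, 21) -> a = 0; heap: [0-20 ALLOC][21-62 FREE]
Op 3: a = realloc(a, 8) -> a = 0; heap: [0-7 ALLOC][8-62 FREE]
Op 4: b = malloc(19) -> b = 8; heap: [0-7 ALLOC][8-26 ALLOC][27-62 FREE]
Op 5: c = malloc(16) -> c = 27; heap: [0-7 ALLOC][8-26 ALLOC][27-42 ALLOC][43-62 FREE]
Op 6: d = malloc(9) -> d = 43; heap: [0-7 ALLOC][8-26 ALLOC][27-42 ALLOC][43-51 ALLOC][52-62 FREE]
Op 7: e = malloc(6) -> e = 52; heap: [0-7 ALLOC][8-26 ALLOC][27-42 ALLOC][43-51 ALLOC][52-57 ALLOC][58-62 FREE]
Op 8: a = realloc(a, 12) -> NULL (a unchanged); heap: [0-7 ALLOC][8-26 ALLOC][27-42 ALLOC][43-51 ALLOC][52-57 ALLOC][58-62 FREE]

Answer: [0-7 ALLOC][8-26 ALLOC][27-42 ALLOC][43-51 ALLOC][52-57 ALLOC][58-62 FREE]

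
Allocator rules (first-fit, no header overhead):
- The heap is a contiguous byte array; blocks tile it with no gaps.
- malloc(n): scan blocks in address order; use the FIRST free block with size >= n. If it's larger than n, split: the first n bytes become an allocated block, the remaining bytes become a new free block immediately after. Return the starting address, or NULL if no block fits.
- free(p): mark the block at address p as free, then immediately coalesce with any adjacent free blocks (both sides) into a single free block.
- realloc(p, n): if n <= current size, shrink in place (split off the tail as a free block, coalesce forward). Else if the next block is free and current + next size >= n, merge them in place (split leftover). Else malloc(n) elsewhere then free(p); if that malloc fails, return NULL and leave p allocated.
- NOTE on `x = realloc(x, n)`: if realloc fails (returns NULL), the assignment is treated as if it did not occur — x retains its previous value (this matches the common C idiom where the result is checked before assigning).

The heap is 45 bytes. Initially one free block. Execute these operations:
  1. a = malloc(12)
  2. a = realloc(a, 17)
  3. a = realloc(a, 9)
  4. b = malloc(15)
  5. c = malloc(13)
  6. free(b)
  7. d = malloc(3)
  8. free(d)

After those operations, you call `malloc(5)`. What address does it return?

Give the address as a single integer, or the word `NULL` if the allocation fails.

Answer: 9

Derivation:
Op 1: a = malloc(12) -> a = 0; heap: [0-11 ALLOC][12-44 FREE]
Op 2: a = realloc(a, 17) -> a = 0; heap: [0-16 ALLOC][17-44 FREE]
Op 3: a = realloc(a, 9) -> a = 0; heap: [0-8 ALLOC][9-44 FREE]
Op 4: b = malloc(15) -> b = 9; heap: [0-8 ALLOC][9-23 ALLOC][24-44 FREE]
Op 5: c = malloc(13) -> c = 24; heap: [0-8 ALLOC][9-23 ALLOC][24-36 ALLOC][37-44 FREE]
Op 6: free(b) -> (freed b); heap: [0-8 ALLOC][9-23 FREE][24-36 ALLOC][37-44 FREE]
Op 7: d = malloc(3) -> d = 9; heap: [0-8 ALLOC][9-11 ALLOC][12-23 FREE][24-36 ALLOC][37-44 FREE]
Op 8: free(d) -> (freed d); heap: [0-8 ALLOC][9-23 FREE][24-36 ALLOC][37-44 FREE]
malloc(5): first-fit scan over [0-8 ALLOC][9-23 FREE][24-36 ALLOC][37-44 FREE] -> 9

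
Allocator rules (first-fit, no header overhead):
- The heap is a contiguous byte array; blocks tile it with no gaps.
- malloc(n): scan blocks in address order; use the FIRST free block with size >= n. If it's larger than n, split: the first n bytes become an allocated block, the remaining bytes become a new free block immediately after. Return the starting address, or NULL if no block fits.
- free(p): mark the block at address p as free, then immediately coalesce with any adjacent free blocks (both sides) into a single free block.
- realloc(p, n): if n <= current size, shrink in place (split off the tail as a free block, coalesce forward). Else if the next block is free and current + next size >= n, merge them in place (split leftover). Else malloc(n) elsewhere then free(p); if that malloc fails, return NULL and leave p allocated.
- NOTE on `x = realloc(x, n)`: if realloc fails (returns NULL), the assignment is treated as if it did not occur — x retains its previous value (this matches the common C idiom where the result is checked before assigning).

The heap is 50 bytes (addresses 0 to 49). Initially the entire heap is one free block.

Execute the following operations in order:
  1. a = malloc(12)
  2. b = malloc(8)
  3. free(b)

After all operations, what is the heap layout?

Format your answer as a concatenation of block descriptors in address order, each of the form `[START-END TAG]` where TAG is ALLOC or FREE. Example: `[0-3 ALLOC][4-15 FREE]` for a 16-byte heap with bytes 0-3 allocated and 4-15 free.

Answer: [0-11 ALLOC][12-49 FREE]

Derivation:
Op 1: a = malloc(12) -> a = 0; heap: [0-11 ALLOC][12-49 FREE]
Op 2: b = malloc(8) -> b = 12; heap: [0-11 ALLOC][12-19 ALLOC][20-49 FREE]
Op 3: free(b) -> (freed b); heap: [0-11 ALLOC][12-49 FREE]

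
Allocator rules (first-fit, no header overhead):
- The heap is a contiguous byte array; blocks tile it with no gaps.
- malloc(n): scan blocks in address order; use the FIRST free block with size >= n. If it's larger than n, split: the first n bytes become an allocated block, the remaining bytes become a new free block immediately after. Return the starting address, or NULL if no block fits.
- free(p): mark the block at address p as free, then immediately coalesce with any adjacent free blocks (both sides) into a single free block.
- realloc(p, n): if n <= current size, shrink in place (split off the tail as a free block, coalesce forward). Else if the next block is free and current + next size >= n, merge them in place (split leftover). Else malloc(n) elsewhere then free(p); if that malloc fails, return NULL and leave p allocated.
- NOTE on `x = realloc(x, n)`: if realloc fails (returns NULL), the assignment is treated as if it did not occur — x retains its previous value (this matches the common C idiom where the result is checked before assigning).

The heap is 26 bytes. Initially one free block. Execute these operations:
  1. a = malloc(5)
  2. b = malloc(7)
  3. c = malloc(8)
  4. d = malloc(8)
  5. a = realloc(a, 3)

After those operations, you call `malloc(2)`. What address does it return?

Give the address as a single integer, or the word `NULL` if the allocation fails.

Op 1: a = malloc(5) -> a = 0; heap: [0-4 ALLOC][5-25 FREE]
Op 2: b = malloc(7) -> b = 5; heap: [0-4 ALLOC][5-11 ALLOC][12-25 FREE]
Op 3: c = malloc(8) -> c = 12; heap: [0-4 ALLOC][5-11 ALLOC][12-19 ALLOC][20-25 FREE]
Op 4: d = malloc(8) -> d = NULL; heap: [0-4 ALLOC][5-11 ALLOC][12-19 ALLOC][20-25 FREE]
Op 5: a = realloc(a, 3) -> a = 0; heap: [0-2 ALLOC][3-4 FREE][5-11 ALLOC][12-19 ALLOC][20-25 FREE]
malloc(2): first-fit scan over [0-2 ALLOC][3-4 FREE][5-11 ALLOC][12-19 ALLOC][20-25 FREE] -> 3

Answer: 3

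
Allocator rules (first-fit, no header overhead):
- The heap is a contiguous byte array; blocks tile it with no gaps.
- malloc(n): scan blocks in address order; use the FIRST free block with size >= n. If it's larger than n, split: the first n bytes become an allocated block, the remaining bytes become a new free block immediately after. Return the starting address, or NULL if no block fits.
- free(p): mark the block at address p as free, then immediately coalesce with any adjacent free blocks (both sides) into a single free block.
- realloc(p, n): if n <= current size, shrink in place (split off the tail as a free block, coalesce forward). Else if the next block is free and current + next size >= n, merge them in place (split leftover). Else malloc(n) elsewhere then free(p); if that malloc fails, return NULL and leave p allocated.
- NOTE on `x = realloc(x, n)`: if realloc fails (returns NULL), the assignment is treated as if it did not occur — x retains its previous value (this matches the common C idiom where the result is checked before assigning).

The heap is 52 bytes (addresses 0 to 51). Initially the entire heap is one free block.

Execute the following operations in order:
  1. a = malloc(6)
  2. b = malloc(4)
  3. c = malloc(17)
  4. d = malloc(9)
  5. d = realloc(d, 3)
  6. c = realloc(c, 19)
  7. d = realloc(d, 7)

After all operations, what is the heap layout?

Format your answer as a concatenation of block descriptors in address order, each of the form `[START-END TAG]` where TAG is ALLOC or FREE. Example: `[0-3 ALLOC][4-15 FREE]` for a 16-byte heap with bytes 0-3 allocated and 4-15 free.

Answer: [0-5 ALLOC][6-9 ALLOC][10-16 ALLOC][17-29 FREE][30-48 ALLOC][49-51 FREE]

Derivation:
Op 1: a = malloc(6) -> a = 0; heap: [0-5 ALLOC][6-51 FREE]
Op 2: b = malloc(4) -> b = 6; heap: [0-5 ALLOC][6-9 ALLOC][10-51 FREE]
Op 3: c = malloc(17) -> c = 10; heap: [0-5 ALLOC][6-9 ALLOC][10-26 ALLOC][27-51 FREE]
Op 4: d = malloc(9) -> d = 27; heap: [0-5 ALLOC][6-9 ALLOC][10-26 ALLOC][27-35 ALLOC][36-51 FREE]
Op 5: d = realloc(d, 3) -> d = 27; heap: [0-5 ALLOC][6-9 ALLOC][10-26 ALLOC][27-29 ALLOC][30-51 FREE]
Op 6: c = realloc(c, 19) -> c = 30; heap: [0-5 ALLOC][6-9 ALLOC][10-26 FREE][27-29 ALLOC][30-48 ALLOC][49-51 FREE]
Op 7: d = realloc(d, 7) -> d = 10; heap: [0-5 ALLOC][6-9 ALLOC][10-16 ALLOC][17-29 FREE][30-48 ALLOC][49-51 FREE]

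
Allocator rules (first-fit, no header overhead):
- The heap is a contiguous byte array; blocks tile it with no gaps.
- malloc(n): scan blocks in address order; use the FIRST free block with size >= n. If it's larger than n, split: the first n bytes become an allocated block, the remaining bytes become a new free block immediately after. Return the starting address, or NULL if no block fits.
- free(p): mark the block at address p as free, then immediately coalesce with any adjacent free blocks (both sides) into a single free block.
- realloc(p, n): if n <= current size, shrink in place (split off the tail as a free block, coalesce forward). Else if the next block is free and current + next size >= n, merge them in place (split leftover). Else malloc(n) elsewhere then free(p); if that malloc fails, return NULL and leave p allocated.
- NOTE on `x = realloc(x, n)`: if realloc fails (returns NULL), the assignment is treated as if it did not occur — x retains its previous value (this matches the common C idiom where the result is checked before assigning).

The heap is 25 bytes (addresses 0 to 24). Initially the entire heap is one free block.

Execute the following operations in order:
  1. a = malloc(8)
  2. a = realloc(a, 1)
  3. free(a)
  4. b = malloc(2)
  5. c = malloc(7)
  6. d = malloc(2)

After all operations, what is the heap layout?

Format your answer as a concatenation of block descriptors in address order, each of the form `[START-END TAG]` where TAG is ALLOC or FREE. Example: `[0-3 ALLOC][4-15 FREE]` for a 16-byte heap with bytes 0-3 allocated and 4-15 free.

Op 1: a = malloc(8) -> a = 0; heap: [0-7 ALLOC][8-24 FREE]
Op 2: a = realloc(a, 1) -> a = 0; heap: [0-0 ALLOC][1-24 FREE]
Op 3: free(a) -> (freed a); heap: [0-24 FREE]
Op 4: b = malloc(2) -> b = 0; heap: [0-1 ALLOC][2-24 FREE]
Op 5: c = malloc(7) -> c = 2; heap: [0-1 ALLOC][2-8 ALLOC][9-24 FREE]
Op 6: d = malloc(2) -> d = 9; heap: [0-1 ALLOC][2-8 ALLOC][9-10 ALLOC][11-24 FREE]

Answer: [0-1 ALLOC][2-8 ALLOC][9-10 ALLOC][11-24 FREE]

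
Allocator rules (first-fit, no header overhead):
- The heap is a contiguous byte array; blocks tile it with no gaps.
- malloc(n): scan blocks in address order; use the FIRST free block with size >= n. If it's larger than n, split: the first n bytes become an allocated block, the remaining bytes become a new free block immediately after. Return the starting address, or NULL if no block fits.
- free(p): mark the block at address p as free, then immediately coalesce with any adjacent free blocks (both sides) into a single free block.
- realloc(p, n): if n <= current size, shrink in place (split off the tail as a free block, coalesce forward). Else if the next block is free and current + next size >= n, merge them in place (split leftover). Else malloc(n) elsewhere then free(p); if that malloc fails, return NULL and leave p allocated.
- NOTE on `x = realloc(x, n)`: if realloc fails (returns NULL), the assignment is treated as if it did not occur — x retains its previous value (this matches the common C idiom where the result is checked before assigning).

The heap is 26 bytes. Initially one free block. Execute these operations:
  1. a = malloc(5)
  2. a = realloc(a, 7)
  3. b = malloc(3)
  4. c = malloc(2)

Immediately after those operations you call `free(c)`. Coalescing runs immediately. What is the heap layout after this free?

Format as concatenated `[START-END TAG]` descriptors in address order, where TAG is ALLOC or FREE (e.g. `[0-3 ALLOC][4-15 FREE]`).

Op 1: a = malloc(5) -> a = 0; heap: [0-4 ALLOC][5-25 FREE]
Op 2: a = realloc(a, 7) -> a = 0; heap: [0-6 ALLOC][7-25 FREE]
Op 3: b = malloc(3) -> b = 7; heap: [0-6 ALLOC][7-9 ALLOC][10-25 FREE]
Op 4: c = malloc(2) -> c = 10; heap: [0-6 ALLOC][7-9 ALLOC][10-11 ALLOC][12-25 FREE]
free(c): c = 10 -> block [10-11 ALLOC]; mark free, coalesce with adjacent free neighbors -> [0-6 ALLOC][7-9 ALLOC][10-25 FREE]

Answer: [0-6 ALLOC][7-9 ALLOC][10-25 FREE]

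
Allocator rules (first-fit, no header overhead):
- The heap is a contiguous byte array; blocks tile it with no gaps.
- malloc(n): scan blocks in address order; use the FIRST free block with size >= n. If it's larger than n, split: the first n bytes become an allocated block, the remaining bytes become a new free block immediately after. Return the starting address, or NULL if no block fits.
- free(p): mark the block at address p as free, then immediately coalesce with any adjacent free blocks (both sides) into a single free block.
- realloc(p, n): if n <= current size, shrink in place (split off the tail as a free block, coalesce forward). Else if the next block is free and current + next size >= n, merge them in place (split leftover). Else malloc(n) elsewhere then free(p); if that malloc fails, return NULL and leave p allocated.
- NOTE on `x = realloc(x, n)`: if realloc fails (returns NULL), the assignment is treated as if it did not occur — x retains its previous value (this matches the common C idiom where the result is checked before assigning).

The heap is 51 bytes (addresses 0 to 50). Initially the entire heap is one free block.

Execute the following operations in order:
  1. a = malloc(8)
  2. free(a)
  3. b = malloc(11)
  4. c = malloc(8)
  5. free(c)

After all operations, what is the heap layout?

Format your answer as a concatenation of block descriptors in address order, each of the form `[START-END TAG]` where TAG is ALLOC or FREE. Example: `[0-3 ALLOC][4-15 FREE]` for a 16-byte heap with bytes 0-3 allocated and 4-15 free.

Answer: [0-10 ALLOC][11-50 FREE]

Derivation:
Op 1: a = malloc(8) -> a = 0; heap: [0-7 ALLOC][8-50 FREE]
Op 2: free(a) -> (freed a); heap: [0-50 FREE]
Op 3: b = malloc(11) -> b = 0; heap: [0-10 ALLOC][11-50 FREE]
Op 4: c = malloc(8) -> c = 11; heap: [0-10 ALLOC][11-18 ALLOC][19-50 FREE]
Op 5: free(c) -> (freed c); heap: [0-10 ALLOC][11-50 FREE]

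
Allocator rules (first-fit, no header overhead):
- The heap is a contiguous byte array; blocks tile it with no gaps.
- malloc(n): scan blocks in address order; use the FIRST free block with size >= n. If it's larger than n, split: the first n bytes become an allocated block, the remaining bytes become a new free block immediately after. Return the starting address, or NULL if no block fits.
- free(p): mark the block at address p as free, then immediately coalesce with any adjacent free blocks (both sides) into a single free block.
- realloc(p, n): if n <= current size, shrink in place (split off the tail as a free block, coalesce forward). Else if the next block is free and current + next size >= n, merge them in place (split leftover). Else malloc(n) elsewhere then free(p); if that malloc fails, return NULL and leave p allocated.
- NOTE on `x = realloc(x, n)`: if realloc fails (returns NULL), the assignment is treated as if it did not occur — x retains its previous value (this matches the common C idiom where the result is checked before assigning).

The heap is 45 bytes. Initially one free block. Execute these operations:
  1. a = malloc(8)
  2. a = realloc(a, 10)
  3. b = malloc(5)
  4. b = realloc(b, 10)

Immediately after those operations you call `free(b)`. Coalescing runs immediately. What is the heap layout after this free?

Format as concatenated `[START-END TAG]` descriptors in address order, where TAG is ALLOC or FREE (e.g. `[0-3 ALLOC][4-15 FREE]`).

Op 1: a = malloc(8) -> a = 0; heap: [0-7 ALLOC][8-44 FREE]
Op 2: a = realloc(a, 10) -> a = 0; heap: [0-9 ALLOC][10-44 FREE]
Op 3: b = malloc(5) -> b = 10; heap: [0-9 ALLOC][10-14 ALLOC][15-44 FREE]
Op 4: b = realloc(b, 10) -> b = 10; heap: [0-9 ALLOC][10-19 ALLOC][20-44 FREE]
free(b): b = 10 -> block [10-19 ALLOC]; mark free, coalesce with adjacent free neighbors -> [0-9 ALLOC][10-44 FREE]

Answer: [0-9 ALLOC][10-44 FREE]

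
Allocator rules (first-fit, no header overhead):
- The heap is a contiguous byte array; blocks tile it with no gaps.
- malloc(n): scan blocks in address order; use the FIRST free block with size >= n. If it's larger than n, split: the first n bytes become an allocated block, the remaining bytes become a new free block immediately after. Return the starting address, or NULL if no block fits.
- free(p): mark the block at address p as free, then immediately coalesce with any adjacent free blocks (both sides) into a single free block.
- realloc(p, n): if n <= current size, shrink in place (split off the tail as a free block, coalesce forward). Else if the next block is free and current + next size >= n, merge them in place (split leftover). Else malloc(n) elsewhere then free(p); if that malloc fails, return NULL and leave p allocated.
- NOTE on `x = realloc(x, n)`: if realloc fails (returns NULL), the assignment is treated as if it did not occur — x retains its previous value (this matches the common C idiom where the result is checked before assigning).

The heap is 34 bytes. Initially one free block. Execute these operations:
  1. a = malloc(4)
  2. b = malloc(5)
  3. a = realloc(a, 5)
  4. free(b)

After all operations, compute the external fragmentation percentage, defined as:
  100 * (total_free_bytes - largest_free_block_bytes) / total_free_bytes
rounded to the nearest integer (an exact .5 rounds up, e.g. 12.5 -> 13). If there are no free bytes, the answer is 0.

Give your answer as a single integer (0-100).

Answer: 31

Derivation:
Op 1: a = malloc(4) -> a = 0; heap: [0-3 ALLOC][4-33 FREE]
Op 2: b = malloc(5) -> b = 4; heap: [0-3 ALLOC][4-8 ALLOC][9-33 FREE]
Op 3: a = realloc(a, 5) -> a = 9; heap: [0-3 FREE][4-8 ALLOC][9-13 ALLOC][14-33 FREE]
Op 4: free(b) -> (freed b); heap: [0-8 FREE][9-13 ALLOC][14-33 FREE]
Free blocks: [9 20] total_free=29 largest=20 -> 100*(29-20)/29 = 900/29 ≈ 31.034 -> rounds to 31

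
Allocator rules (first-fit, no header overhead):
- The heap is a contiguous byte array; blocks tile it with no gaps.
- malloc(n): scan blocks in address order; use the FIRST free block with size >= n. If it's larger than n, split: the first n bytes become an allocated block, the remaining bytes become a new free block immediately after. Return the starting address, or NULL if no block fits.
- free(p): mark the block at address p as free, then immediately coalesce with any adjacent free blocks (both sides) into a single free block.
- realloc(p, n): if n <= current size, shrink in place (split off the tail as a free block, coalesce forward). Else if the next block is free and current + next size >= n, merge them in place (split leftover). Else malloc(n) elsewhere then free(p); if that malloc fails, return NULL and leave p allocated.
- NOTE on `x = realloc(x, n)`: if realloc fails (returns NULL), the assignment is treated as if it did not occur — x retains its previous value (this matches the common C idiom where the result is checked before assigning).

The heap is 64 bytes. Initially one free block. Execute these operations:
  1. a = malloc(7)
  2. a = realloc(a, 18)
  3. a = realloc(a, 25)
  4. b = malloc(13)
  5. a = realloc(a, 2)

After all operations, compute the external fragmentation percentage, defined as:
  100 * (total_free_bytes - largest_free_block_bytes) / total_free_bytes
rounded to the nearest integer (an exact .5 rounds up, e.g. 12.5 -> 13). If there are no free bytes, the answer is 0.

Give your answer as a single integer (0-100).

Op 1: a = malloc(7) -> a = 0; heap: [0-6 ALLOC][7-63 FREE]
Op 2: a = realloc(a, 18) -> a = 0; heap: [0-17 ALLOC][18-63 FREE]
Op 3: a = realloc(a, 25) -> a = 0; heap: [0-24 ALLOC][25-63 FREE]
Op 4: b = malloc(13) -> b = 25; heap: [0-24 ALLOC][25-37 ALLOC][38-63 FREE]
Op 5: a = realloc(a, 2) -> a = 0; heap: [0-1 ALLOC][2-24 FREE][25-37 ALLOC][38-63 FREE]
Free blocks: [23 26] total_free=49 largest=26 -> 100*(49-26)/49 = 2300/49 ≈ 46.939 -> rounds to 47

Answer: 47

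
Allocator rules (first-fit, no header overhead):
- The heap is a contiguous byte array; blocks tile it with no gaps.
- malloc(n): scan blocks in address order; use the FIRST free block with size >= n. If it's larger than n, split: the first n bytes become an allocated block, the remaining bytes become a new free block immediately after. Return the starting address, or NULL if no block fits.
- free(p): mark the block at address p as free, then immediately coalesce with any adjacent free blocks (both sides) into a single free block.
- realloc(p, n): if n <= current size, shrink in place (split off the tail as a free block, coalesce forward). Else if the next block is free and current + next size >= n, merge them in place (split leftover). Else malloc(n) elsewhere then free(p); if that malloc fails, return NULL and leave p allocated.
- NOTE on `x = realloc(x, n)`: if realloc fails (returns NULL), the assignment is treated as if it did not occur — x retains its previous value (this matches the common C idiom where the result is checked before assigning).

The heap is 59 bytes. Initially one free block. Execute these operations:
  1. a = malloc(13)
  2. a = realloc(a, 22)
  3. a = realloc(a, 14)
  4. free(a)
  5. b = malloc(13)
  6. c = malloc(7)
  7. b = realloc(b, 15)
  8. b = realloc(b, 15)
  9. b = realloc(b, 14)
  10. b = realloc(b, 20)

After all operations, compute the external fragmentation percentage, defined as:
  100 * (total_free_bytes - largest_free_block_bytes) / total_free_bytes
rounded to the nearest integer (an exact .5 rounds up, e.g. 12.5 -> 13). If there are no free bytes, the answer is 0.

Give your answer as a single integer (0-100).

Op 1: a = malloc(13) -> a = 0; heap: [0-12 ALLOC][13-58 FREE]
Op 2: a = realloc(a, 22) -> a = 0; heap: [0-21 ALLOC][22-58 FREE]
Op 3: a = realloc(a, 14) -> a = 0; heap: [0-13 ALLOC][14-58 FREE]
Op 4: free(a) -> (freed a); heap: [0-58 FREE]
Op 5: b = malloc(13) -> b = 0; heap: [0-12 ALLOC][13-58 FREE]
Op 6: c = malloc(7) -> c = 13; heap: [0-12 ALLOC][13-19 ALLOC][20-58 FREE]
Op 7: b = realloc(b, 15) -> b = 20; heap: [0-12 FREE][13-19 ALLOC][20-34 ALLOC][35-58 FREE]
Op 8: b = realloc(b, 15) -> b = 20; heap: [0-12 FREE][13-19 ALLOC][20-34 ALLOC][35-58 FREE]
Op 9: b = realloc(b, 14) -> b = 20; heap: [0-12 FREE][13-19 ALLOC][20-33 ALLOC][34-58 FREE]
Op 10: b = realloc(b, 20) -> b = 20; heap: [0-12 FREE][13-19 ALLOC][20-39 ALLOC][40-58 FREE]
Free blocks: [13 19] total_free=32 largest=19 -> 100*(32-19)/32 = 1300/32 = 40.625 -> rounds to 41

Answer: 41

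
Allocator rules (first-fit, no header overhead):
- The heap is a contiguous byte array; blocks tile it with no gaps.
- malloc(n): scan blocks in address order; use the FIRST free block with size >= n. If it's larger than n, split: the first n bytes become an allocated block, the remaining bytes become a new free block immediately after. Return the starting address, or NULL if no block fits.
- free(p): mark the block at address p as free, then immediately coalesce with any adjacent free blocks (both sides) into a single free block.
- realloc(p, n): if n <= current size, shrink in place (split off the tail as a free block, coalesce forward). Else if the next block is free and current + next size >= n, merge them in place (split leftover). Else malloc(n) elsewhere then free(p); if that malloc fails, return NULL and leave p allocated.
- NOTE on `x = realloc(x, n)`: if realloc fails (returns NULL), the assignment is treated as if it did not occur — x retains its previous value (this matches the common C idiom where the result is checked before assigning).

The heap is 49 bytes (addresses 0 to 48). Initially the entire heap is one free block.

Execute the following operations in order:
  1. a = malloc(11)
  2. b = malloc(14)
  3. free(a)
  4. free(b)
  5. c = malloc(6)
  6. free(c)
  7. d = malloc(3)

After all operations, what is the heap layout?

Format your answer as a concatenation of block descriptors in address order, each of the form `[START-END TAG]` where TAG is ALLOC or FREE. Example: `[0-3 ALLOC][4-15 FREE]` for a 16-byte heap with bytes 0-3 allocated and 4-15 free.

Op 1: a = malloc(11) -> a = 0; heap: [0-10 ALLOC][11-48 FREE]
Op 2: b = malloc(14) -> b = 11; heap: [0-10 ALLOC][11-24 ALLOC][25-48 FREE]
Op 3: free(a) -> (freed a); heap: [0-10 FREE][11-24 ALLOC][25-48 FREE]
Op 4: free(b) -> (freed b); heap: [0-48 FREE]
Op 5: c = malloc(6) -> c = 0; heap: [0-5 ALLOC][6-48 FREE]
Op 6: free(c) -> (freed c); heap: [0-48 FREE]
Op 7: d = malloc(3) -> d = 0; heap: [0-2 ALLOC][3-48 FREE]

Answer: [0-2 ALLOC][3-48 FREE]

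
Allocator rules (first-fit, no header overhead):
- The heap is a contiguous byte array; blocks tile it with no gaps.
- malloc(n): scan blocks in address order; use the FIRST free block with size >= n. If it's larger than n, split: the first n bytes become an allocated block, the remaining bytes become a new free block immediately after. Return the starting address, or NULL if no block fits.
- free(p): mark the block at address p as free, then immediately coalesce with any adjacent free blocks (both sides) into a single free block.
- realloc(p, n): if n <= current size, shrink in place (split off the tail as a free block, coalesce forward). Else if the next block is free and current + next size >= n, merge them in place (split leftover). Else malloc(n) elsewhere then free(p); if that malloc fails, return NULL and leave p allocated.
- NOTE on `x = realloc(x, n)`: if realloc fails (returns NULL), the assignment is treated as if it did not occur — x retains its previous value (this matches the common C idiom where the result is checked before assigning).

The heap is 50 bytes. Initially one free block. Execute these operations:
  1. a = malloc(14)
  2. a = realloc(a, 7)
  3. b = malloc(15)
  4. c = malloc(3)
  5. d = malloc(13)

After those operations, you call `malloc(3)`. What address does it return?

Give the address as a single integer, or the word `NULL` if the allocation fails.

Op 1: a = malloc(14) -> a = 0; heap: [0-13 ALLOC][14-49 FREE]
Op 2: a = realloc(a, 7) -> a = 0; heap: [0-6 ALLOC][7-49 FREE]
Op 3: b = malloc(15) -> b = 7; heap: [0-6 ALLOC][7-21 ALLOC][22-49 FREE]
Op 4: c = malloc(3) -> c = 22; heap: [0-6 ALLOC][7-21 ALLOC][22-24 ALLOC][25-49 FREE]
Op 5: d = malloc(13) -> d = 25; heap: [0-6 ALLOC][7-21 ALLOC][22-24 ALLOC][25-37 ALLOC][38-49 FREE]
malloc(3): first-fit scan over [0-6 ALLOC][7-21 ALLOC][22-24 ALLOC][25-37 ALLOC][38-49 FREE] -> 38

Answer: 38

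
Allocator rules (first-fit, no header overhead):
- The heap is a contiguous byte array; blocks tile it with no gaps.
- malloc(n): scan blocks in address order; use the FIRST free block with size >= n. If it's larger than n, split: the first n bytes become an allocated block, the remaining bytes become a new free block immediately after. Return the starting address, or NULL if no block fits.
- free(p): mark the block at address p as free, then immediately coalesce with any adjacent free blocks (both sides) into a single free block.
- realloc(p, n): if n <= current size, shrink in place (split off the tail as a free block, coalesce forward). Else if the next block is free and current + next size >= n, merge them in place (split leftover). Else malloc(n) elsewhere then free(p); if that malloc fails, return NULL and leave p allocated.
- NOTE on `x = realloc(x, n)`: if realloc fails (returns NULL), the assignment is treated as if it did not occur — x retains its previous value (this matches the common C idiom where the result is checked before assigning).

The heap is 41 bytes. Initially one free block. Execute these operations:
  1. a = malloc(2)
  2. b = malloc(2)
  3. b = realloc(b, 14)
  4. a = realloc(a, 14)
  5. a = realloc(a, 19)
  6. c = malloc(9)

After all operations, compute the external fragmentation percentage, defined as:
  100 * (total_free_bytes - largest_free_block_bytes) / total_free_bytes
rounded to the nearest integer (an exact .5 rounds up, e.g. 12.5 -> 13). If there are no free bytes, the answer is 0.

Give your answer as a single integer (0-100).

Answer: 25

Derivation:
Op 1: a = malloc(2) -> a = 0; heap: [0-1 ALLOC][2-40 FREE]
Op 2: b = malloc(2) -> b = 2; heap: [0-1 ALLOC][2-3 ALLOC][4-40 FREE]
Op 3: b = realloc(b, 14) -> b = 2; heap: [0-1 ALLOC][2-15 ALLOC][16-40 FREE]
Op 4: a = realloc(a, 14) -> a = 16; heap: [0-1 FREE][2-15 ALLOC][16-29 ALLOC][30-40 FREE]
Op 5: a = realloc(a, 19) -> a = 16; heap: [0-1 FREE][2-15 ALLOC][16-34 ALLOC][35-40 FREE]
Op 6: c = malloc(9) -> c = NULL; heap: [0-1 FREE][2-15 ALLOC][16-34 ALLOC][35-40 FREE]
Free blocks: [2 6] total_free=8 largest=6 -> 100*(8-6)/8 = 200/8 = 25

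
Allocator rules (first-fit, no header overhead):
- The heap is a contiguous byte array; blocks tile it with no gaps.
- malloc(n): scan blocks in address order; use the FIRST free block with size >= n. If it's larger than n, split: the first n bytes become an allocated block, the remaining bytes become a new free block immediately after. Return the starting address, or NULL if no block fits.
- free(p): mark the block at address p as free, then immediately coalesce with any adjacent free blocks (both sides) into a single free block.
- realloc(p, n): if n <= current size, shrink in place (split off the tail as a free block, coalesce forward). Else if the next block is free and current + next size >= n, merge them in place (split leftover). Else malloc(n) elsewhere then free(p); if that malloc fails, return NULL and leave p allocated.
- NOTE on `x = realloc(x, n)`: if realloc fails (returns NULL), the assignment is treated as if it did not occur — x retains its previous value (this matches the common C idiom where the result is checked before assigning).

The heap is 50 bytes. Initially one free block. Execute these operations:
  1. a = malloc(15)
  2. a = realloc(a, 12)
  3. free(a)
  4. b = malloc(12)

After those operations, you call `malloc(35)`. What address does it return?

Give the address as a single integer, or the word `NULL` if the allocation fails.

Op 1: a = malloc(15) -> a = 0; heap: [0-14 ALLOC][15-49 FREE]
Op 2: a = realloc(a, 12) -> a = 0; heap: [0-11 ALLOC][12-49 FREE]
Op 3: free(a) -> (freed a); heap: [0-49 FREE]
Op 4: b = malloc(12) -> b = 0; heap: [0-11 ALLOC][12-49 FREE]
malloc(35): first-fit scan over [0-11 ALLOC][12-49 FREE] -> 12

Answer: 12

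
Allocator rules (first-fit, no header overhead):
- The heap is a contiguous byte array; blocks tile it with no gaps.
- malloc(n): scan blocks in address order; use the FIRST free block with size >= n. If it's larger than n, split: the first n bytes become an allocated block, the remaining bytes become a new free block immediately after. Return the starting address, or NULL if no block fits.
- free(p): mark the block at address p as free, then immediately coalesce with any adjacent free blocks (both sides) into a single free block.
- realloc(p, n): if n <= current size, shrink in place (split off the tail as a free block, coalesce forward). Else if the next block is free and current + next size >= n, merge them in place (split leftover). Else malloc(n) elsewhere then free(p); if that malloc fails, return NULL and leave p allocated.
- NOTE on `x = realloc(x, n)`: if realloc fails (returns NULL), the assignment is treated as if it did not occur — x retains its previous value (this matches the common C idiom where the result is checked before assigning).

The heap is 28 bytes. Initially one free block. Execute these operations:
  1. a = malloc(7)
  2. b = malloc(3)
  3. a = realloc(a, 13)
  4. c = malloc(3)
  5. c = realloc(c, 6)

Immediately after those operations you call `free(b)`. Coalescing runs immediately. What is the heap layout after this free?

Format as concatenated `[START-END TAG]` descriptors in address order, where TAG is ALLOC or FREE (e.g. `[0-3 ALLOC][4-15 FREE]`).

Op 1: a = malloc(7) -> a = 0; heap: [0-6 ALLOC][7-27 FREE]
Op 2: b = malloc(3) -> b = 7; heap: [0-6 ALLOC][7-9 ALLOC][10-27 FREE]
Op 3: a = realloc(a, 13) -> a = 10; heap: [0-6 FREE][7-9 ALLOC][10-22 ALLOC][23-27 FREE]
Op 4: c = malloc(3) -> c = 0; heap: [0-2 ALLOC][3-6 FREE][7-9 ALLOC][10-22 ALLOC][23-27 FREE]
Op 5: c = realloc(c, 6) -> c = 0; heap: [0-5 ALLOC][6-6 FREE][7-9 ALLOC][10-22 ALLOC][23-27 FREE]
free(b): b = 7 -> block [7-9 ALLOC]; mark free, coalesce with adjacent free neighbors -> [0-5 ALLOC][6-9 FREE][10-22 ALLOC][23-27 FREE]

Answer: [0-5 ALLOC][6-9 FREE][10-22 ALLOC][23-27 FREE]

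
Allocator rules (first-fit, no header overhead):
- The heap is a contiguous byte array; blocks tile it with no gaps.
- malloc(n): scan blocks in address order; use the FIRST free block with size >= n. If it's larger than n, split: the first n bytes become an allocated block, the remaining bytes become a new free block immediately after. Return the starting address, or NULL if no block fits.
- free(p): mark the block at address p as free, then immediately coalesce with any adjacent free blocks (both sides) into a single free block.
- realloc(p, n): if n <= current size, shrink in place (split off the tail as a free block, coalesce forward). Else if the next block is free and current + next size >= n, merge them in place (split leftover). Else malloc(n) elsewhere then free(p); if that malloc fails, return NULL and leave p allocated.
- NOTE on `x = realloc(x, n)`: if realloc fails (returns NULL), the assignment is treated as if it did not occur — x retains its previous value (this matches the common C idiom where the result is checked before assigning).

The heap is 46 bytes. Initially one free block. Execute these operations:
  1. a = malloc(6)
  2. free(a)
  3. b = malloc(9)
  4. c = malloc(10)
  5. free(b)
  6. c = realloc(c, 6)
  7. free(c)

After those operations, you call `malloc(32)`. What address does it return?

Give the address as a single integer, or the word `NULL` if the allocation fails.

Answer: 0

Derivation:
Op 1: a = malloc(6) -> a = 0; heap: [0-5 ALLOC][6-45 FREE]
Op 2: free(a) -> (freed a); heap: [0-45 FREE]
Op 3: b = malloc(9) -> b = 0; heap: [0-8 ALLOC][9-45 FREE]
Op 4: c = malloc(10) -> c = 9; heap: [0-8 ALLOC][9-18 ALLOC][19-45 FREE]
Op 5: free(b) -> (freed b); heap: [0-8 FREE][9-18 ALLOC][19-45 FREE]
Op 6: c = realloc(c, 6) -> c = 9; heap: [0-8 FREE][9-14 ALLOC][15-45 FREE]
Op 7: free(c) -> (freed c); heap: [0-45 FREE]
malloc(32): first-fit scan over [0-45 FREE] -> 0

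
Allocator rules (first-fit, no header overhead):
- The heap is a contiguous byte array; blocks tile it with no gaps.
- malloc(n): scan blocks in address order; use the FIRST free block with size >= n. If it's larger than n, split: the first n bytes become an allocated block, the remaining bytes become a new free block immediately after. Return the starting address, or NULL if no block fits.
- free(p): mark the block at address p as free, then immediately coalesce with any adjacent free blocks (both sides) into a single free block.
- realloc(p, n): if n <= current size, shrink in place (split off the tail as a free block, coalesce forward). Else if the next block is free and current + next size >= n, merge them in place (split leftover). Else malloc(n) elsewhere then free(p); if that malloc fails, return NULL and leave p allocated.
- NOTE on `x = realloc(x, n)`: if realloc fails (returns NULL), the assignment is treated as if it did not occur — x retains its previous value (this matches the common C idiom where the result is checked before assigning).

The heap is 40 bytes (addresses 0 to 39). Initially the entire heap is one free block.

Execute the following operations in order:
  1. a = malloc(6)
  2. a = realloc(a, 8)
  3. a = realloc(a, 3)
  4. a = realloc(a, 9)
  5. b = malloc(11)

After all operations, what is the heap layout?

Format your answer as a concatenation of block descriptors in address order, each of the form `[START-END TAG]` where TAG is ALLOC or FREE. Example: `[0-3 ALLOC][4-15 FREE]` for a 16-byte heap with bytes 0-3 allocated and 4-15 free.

Op 1: a = malloc(6) -> a = 0; heap: [0-5 ALLOC][6-39 FREE]
Op 2: a = realloc(a, 8) -> a = 0; heap: [0-7 ALLOC][8-39 FREE]
Op 3: a = realloc(a, 3) -> a = 0; heap: [0-2 ALLOC][3-39 FREE]
Op 4: a = realloc(a, 9) -> a = 0; heap: [0-8 ALLOC][9-39 FREE]
Op 5: b = malloc(11) -> b = 9; heap: [0-8 ALLOC][9-19 ALLOC][20-39 FREE]

Answer: [0-8 ALLOC][9-19 ALLOC][20-39 FREE]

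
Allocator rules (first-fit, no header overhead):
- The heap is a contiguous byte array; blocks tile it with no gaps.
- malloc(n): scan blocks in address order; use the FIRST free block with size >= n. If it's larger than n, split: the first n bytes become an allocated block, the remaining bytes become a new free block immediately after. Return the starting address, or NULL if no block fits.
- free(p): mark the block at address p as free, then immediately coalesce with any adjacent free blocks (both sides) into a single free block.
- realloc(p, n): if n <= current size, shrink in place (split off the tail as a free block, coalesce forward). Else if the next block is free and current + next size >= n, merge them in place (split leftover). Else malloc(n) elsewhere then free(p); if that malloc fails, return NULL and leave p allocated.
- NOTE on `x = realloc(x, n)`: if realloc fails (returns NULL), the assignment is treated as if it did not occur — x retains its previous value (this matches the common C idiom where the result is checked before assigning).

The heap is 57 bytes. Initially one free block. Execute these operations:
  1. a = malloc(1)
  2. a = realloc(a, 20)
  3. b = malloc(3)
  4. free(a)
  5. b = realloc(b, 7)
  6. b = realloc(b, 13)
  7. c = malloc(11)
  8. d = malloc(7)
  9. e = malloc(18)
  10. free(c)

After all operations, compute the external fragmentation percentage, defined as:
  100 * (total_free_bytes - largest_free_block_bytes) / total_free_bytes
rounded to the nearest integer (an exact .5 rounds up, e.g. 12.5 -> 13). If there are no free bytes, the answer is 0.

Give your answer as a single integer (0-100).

Answer: 42

Derivation:
Op 1: a = malloc(1) -> a = 0; heap: [0-0 ALLOC][1-56 FREE]
Op 2: a = realloc(a, 20) -> a = 0; heap: [0-19 ALLOC][20-56 FREE]
Op 3: b = malloc(3) -> b = 20; heap: [0-19 ALLOC][20-22 ALLOC][23-56 FREE]
Op 4: free(a) -> (freed a); heap: [0-19 FREE][20-22 ALLOC][23-56 FREE]
Op 5: b = realloc(b, 7) -> b = 20; heap: [0-19 FREE][20-26 ALLOC][27-56 FREE]
Op 6: b = realloc(b, 13) -> b = 20; heap: [0-19 FREE][20-32 ALLOC][33-56 FREE]
Op 7: c = malloc(11) -> c = 0; heap: [0-10 ALLOC][11-19 FREE][20-32 ALLOC][33-56 FREE]
Op 8: d = malloc(7) -> d = 11; heap: [0-10 ALLOC][11-17 ALLOC][18-19 FREE][20-32 ALLOC][33-56 FREE]
Op 9: e = malloc(18) -> e = 33; heap: [0-10 ALLOC][11-17 ALLOC][18-19 FREE][20-32 ALLOC][33-50 ALLOC][51-56 FREE]
Op 10: free(c) -> (freed c); heap: [0-10 FREE][11-17 ALLOC][18-19 FREE][20-32 ALLOC][33-50 ALLOC][51-56 FREE]
Free blocks: [11 2 6] total_free=19 largest=11 -> 100*(19-11)/19 = 800/19 ≈ 42.105 -> rounds to 42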